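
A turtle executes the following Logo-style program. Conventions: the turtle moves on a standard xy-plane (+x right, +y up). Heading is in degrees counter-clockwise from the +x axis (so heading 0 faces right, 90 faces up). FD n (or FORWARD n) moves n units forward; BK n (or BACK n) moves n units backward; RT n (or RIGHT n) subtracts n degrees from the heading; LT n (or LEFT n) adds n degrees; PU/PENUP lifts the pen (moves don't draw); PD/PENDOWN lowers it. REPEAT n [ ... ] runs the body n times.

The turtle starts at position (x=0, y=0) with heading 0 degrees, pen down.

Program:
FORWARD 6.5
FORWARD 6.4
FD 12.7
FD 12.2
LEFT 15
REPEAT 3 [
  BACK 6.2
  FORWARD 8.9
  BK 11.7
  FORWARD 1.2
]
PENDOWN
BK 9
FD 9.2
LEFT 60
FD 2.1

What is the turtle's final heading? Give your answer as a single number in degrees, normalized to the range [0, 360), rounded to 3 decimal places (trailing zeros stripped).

Executing turtle program step by step:
Start: pos=(0,0), heading=0, pen down
FD 6.5: (0,0) -> (6.5,0) [heading=0, draw]
FD 6.4: (6.5,0) -> (12.9,0) [heading=0, draw]
FD 12.7: (12.9,0) -> (25.6,0) [heading=0, draw]
FD 12.2: (25.6,0) -> (37.8,0) [heading=0, draw]
LT 15: heading 0 -> 15
REPEAT 3 [
  -- iteration 1/3 --
  BK 6.2: (37.8,0) -> (31.811,-1.605) [heading=15, draw]
  FD 8.9: (31.811,-1.605) -> (40.408,0.699) [heading=15, draw]
  BK 11.7: (40.408,0.699) -> (29.107,-2.329) [heading=15, draw]
  FD 1.2: (29.107,-2.329) -> (30.266,-2.019) [heading=15, draw]
  -- iteration 2/3 --
  BK 6.2: (30.266,-2.019) -> (24.277,-3.623) [heading=15, draw]
  FD 8.9: (24.277,-3.623) -> (32.874,-1.32) [heading=15, draw]
  BK 11.7: (32.874,-1.32) -> (21.572,-4.348) [heading=15, draw]
  FD 1.2: (21.572,-4.348) -> (22.732,-4.038) [heading=15, draw]
  -- iteration 3/3 --
  BK 6.2: (22.732,-4.038) -> (16.743,-5.642) [heading=15, draw]
  FD 8.9: (16.743,-5.642) -> (25.34,-3.339) [heading=15, draw]
  BK 11.7: (25.34,-3.339) -> (14.038,-6.367) [heading=15, draw]
  FD 1.2: (14.038,-6.367) -> (15.197,-6.056) [heading=15, draw]
]
PD: pen down
BK 9: (15.197,-6.056) -> (6.504,-8.386) [heading=15, draw]
FD 9.2: (6.504,-8.386) -> (15.391,-6.005) [heading=15, draw]
LT 60: heading 15 -> 75
FD 2.1: (15.391,-6.005) -> (15.934,-3.976) [heading=75, draw]
Final: pos=(15.934,-3.976), heading=75, 19 segment(s) drawn

Answer: 75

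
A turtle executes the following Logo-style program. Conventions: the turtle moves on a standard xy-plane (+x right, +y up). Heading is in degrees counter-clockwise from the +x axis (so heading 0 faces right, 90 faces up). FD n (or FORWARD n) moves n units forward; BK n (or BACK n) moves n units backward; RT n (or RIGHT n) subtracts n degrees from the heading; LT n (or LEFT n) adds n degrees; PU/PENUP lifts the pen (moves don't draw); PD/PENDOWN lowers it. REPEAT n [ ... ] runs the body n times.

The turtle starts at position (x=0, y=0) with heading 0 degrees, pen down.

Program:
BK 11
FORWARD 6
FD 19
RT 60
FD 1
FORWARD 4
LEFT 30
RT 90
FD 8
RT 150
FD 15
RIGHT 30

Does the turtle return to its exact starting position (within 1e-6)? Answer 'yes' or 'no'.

Answer: no

Derivation:
Executing turtle program step by step:
Start: pos=(0,0), heading=0, pen down
BK 11: (0,0) -> (-11,0) [heading=0, draw]
FD 6: (-11,0) -> (-5,0) [heading=0, draw]
FD 19: (-5,0) -> (14,0) [heading=0, draw]
RT 60: heading 0 -> 300
FD 1: (14,0) -> (14.5,-0.866) [heading=300, draw]
FD 4: (14.5,-0.866) -> (16.5,-4.33) [heading=300, draw]
LT 30: heading 300 -> 330
RT 90: heading 330 -> 240
FD 8: (16.5,-4.33) -> (12.5,-11.258) [heading=240, draw]
RT 150: heading 240 -> 90
FD 15: (12.5,-11.258) -> (12.5,3.742) [heading=90, draw]
RT 30: heading 90 -> 60
Final: pos=(12.5,3.742), heading=60, 7 segment(s) drawn

Start position: (0, 0)
Final position: (12.5, 3.742)
Distance = 13.048; >= 1e-6 -> NOT closed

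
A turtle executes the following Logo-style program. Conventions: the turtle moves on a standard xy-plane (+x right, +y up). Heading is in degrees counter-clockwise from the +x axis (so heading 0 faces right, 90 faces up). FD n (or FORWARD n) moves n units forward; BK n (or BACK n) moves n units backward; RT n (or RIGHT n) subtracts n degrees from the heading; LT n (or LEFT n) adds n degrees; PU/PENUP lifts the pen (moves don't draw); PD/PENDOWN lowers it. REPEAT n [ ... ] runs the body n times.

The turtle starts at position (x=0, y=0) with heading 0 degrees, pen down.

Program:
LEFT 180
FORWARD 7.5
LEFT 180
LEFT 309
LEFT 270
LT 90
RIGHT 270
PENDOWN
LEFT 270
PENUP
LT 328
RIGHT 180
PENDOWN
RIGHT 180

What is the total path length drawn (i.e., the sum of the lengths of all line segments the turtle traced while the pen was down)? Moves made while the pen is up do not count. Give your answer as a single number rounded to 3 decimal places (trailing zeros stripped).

Answer: 7.5

Derivation:
Executing turtle program step by step:
Start: pos=(0,0), heading=0, pen down
LT 180: heading 0 -> 180
FD 7.5: (0,0) -> (-7.5,0) [heading=180, draw]
LT 180: heading 180 -> 0
LT 309: heading 0 -> 309
LT 270: heading 309 -> 219
LT 90: heading 219 -> 309
RT 270: heading 309 -> 39
PD: pen down
LT 270: heading 39 -> 309
PU: pen up
LT 328: heading 309 -> 277
RT 180: heading 277 -> 97
PD: pen down
RT 180: heading 97 -> 277
Final: pos=(-7.5,0), heading=277, 1 segment(s) drawn

Segment lengths:
  seg 1: (0,0) -> (-7.5,0), length = 7.5
Total = 7.5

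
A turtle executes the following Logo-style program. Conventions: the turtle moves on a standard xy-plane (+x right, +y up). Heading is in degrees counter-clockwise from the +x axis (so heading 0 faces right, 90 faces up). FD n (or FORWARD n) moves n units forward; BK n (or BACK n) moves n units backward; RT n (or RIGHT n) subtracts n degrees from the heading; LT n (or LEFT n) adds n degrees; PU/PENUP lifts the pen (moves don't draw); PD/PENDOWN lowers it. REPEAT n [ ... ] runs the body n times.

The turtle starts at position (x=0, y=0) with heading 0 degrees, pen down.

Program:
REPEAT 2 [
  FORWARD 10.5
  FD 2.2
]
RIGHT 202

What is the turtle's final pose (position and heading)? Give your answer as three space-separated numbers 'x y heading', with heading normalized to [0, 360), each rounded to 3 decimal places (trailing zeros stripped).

Executing turtle program step by step:
Start: pos=(0,0), heading=0, pen down
REPEAT 2 [
  -- iteration 1/2 --
  FD 10.5: (0,0) -> (10.5,0) [heading=0, draw]
  FD 2.2: (10.5,0) -> (12.7,0) [heading=0, draw]
  -- iteration 2/2 --
  FD 10.5: (12.7,0) -> (23.2,0) [heading=0, draw]
  FD 2.2: (23.2,0) -> (25.4,0) [heading=0, draw]
]
RT 202: heading 0 -> 158
Final: pos=(25.4,0), heading=158, 4 segment(s) drawn

Answer: 25.4 0 158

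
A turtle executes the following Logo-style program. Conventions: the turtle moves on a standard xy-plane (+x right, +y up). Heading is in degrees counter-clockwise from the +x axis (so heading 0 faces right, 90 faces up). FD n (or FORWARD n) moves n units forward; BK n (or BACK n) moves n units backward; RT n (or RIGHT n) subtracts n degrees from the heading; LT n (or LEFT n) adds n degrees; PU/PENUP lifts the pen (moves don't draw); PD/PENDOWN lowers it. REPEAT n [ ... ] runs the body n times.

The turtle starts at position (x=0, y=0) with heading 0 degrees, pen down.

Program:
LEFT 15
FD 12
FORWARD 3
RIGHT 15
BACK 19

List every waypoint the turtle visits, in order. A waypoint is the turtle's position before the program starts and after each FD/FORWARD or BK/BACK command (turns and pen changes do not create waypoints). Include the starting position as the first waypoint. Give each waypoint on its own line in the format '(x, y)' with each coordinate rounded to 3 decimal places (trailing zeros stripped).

Executing turtle program step by step:
Start: pos=(0,0), heading=0, pen down
LT 15: heading 0 -> 15
FD 12: (0,0) -> (11.591,3.106) [heading=15, draw]
FD 3: (11.591,3.106) -> (14.489,3.882) [heading=15, draw]
RT 15: heading 15 -> 0
BK 19: (14.489,3.882) -> (-4.511,3.882) [heading=0, draw]
Final: pos=(-4.511,3.882), heading=0, 3 segment(s) drawn
Waypoints (4 total):
(0, 0)
(11.591, 3.106)
(14.489, 3.882)
(-4.511, 3.882)

Answer: (0, 0)
(11.591, 3.106)
(14.489, 3.882)
(-4.511, 3.882)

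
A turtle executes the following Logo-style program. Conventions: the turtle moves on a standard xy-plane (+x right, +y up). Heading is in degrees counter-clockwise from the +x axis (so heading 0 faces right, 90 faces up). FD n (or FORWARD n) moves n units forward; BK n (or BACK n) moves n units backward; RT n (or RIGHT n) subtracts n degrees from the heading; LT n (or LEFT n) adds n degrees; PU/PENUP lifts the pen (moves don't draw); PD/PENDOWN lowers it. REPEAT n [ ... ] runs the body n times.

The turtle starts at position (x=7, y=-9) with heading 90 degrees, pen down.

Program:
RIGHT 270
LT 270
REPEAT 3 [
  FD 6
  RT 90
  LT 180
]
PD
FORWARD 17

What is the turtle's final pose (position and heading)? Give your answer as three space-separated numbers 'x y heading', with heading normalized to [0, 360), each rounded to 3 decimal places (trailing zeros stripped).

Executing turtle program step by step:
Start: pos=(7,-9), heading=90, pen down
RT 270: heading 90 -> 180
LT 270: heading 180 -> 90
REPEAT 3 [
  -- iteration 1/3 --
  FD 6: (7,-9) -> (7,-3) [heading=90, draw]
  RT 90: heading 90 -> 0
  LT 180: heading 0 -> 180
  -- iteration 2/3 --
  FD 6: (7,-3) -> (1,-3) [heading=180, draw]
  RT 90: heading 180 -> 90
  LT 180: heading 90 -> 270
  -- iteration 3/3 --
  FD 6: (1,-3) -> (1,-9) [heading=270, draw]
  RT 90: heading 270 -> 180
  LT 180: heading 180 -> 0
]
PD: pen down
FD 17: (1,-9) -> (18,-9) [heading=0, draw]
Final: pos=(18,-9), heading=0, 4 segment(s) drawn

Answer: 18 -9 0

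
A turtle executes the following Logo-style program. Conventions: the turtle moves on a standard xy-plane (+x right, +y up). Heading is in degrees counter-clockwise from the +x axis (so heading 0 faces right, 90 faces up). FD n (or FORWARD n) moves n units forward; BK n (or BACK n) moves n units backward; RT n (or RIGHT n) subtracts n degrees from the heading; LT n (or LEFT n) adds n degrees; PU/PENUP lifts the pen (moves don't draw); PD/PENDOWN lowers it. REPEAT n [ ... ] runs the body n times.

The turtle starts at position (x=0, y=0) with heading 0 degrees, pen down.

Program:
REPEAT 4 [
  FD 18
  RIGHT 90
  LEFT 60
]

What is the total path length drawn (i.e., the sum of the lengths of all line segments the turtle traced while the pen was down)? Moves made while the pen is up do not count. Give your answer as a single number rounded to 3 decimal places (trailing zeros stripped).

Executing turtle program step by step:
Start: pos=(0,0), heading=0, pen down
REPEAT 4 [
  -- iteration 1/4 --
  FD 18: (0,0) -> (18,0) [heading=0, draw]
  RT 90: heading 0 -> 270
  LT 60: heading 270 -> 330
  -- iteration 2/4 --
  FD 18: (18,0) -> (33.588,-9) [heading=330, draw]
  RT 90: heading 330 -> 240
  LT 60: heading 240 -> 300
  -- iteration 3/4 --
  FD 18: (33.588,-9) -> (42.588,-24.588) [heading=300, draw]
  RT 90: heading 300 -> 210
  LT 60: heading 210 -> 270
  -- iteration 4/4 --
  FD 18: (42.588,-24.588) -> (42.588,-42.588) [heading=270, draw]
  RT 90: heading 270 -> 180
  LT 60: heading 180 -> 240
]
Final: pos=(42.588,-42.588), heading=240, 4 segment(s) drawn

Segment lengths:
  seg 1: (0,0) -> (18,0), length = 18
  seg 2: (18,0) -> (33.588,-9), length = 18
  seg 3: (33.588,-9) -> (42.588,-24.588), length = 18
  seg 4: (42.588,-24.588) -> (42.588,-42.588), length = 18
Total = 72

Answer: 72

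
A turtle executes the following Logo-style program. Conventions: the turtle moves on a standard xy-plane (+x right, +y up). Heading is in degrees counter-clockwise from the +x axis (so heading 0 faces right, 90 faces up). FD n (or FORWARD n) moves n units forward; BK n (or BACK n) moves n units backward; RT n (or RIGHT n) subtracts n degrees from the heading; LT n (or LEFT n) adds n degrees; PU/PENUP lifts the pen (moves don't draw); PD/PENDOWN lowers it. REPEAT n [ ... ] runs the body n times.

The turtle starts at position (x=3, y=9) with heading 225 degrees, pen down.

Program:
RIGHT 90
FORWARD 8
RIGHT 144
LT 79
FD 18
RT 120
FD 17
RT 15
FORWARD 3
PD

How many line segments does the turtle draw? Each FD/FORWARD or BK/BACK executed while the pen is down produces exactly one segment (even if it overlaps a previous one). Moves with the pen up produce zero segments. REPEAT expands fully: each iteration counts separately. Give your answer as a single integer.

Executing turtle program step by step:
Start: pos=(3,9), heading=225, pen down
RT 90: heading 225 -> 135
FD 8: (3,9) -> (-2.657,14.657) [heading=135, draw]
RT 144: heading 135 -> 351
LT 79: heading 351 -> 70
FD 18: (-2.657,14.657) -> (3.5,31.571) [heading=70, draw]
RT 120: heading 70 -> 310
FD 17: (3.5,31.571) -> (14.427,18.549) [heading=310, draw]
RT 15: heading 310 -> 295
FD 3: (14.427,18.549) -> (15.695,15.83) [heading=295, draw]
PD: pen down
Final: pos=(15.695,15.83), heading=295, 4 segment(s) drawn
Segments drawn: 4

Answer: 4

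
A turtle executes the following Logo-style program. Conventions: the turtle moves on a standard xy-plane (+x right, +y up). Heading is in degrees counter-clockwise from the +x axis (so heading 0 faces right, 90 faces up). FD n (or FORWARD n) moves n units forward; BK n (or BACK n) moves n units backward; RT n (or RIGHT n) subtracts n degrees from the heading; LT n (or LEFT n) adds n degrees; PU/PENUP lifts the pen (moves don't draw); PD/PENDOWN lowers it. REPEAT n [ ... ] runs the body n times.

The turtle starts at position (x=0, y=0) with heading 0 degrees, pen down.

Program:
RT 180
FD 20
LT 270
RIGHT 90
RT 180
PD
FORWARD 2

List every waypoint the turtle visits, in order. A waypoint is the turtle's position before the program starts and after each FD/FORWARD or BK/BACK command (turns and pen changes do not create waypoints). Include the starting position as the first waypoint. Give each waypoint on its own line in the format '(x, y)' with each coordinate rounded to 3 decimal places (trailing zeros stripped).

Executing turtle program step by step:
Start: pos=(0,0), heading=0, pen down
RT 180: heading 0 -> 180
FD 20: (0,0) -> (-20,0) [heading=180, draw]
LT 270: heading 180 -> 90
RT 90: heading 90 -> 0
RT 180: heading 0 -> 180
PD: pen down
FD 2: (-20,0) -> (-22,0) [heading=180, draw]
Final: pos=(-22,0), heading=180, 2 segment(s) drawn
Waypoints (3 total):
(0, 0)
(-20, 0)
(-22, 0)

Answer: (0, 0)
(-20, 0)
(-22, 0)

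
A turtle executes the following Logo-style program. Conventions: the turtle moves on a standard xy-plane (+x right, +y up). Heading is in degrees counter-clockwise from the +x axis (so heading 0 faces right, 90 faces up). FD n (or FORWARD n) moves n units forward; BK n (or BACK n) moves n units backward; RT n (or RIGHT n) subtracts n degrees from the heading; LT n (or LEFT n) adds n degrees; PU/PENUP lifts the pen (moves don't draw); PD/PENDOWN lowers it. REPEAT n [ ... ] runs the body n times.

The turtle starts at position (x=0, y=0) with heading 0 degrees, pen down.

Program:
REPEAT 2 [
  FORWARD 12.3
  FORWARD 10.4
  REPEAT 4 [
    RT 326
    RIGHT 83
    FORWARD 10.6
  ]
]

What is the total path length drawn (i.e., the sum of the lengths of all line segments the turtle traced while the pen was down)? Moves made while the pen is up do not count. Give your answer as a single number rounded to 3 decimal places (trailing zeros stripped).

Executing turtle program step by step:
Start: pos=(0,0), heading=0, pen down
REPEAT 2 [
  -- iteration 1/2 --
  FD 12.3: (0,0) -> (12.3,0) [heading=0, draw]
  FD 10.4: (12.3,0) -> (22.7,0) [heading=0, draw]
  REPEAT 4 [
    -- iteration 1/4 --
    RT 326: heading 0 -> 34
    RT 83: heading 34 -> 311
    FD 10.6: (22.7,0) -> (29.654,-8) [heading=311, draw]
    -- iteration 2/4 --
    RT 326: heading 311 -> 345
    RT 83: heading 345 -> 262
    FD 10.6: (29.654,-8) -> (28.179,-18.497) [heading=262, draw]
    -- iteration 3/4 --
    RT 326: heading 262 -> 296
    RT 83: heading 296 -> 213
    FD 10.6: (28.179,-18.497) -> (19.289,-24.27) [heading=213, draw]
    -- iteration 4/4 --
    RT 326: heading 213 -> 247
    RT 83: heading 247 -> 164
    FD 10.6: (19.289,-24.27) -> (9.1,-21.348) [heading=164, draw]
  ]
  -- iteration 2/2 --
  FD 12.3: (9.1,-21.348) -> (-2.724,-17.958) [heading=164, draw]
  FD 10.4: (-2.724,-17.958) -> (-12.721,-15.091) [heading=164, draw]
  REPEAT 4 [
    -- iteration 1/4 --
    RT 326: heading 164 -> 198
    RT 83: heading 198 -> 115
    FD 10.6: (-12.721,-15.091) -> (-17.201,-5.484) [heading=115, draw]
    -- iteration 2/4 --
    RT 326: heading 115 -> 149
    RT 83: heading 149 -> 66
    FD 10.6: (-17.201,-5.484) -> (-12.889,4.199) [heading=66, draw]
    -- iteration 3/4 --
    RT 326: heading 66 -> 100
    RT 83: heading 100 -> 17
    FD 10.6: (-12.889,4.199) -> (-2.752,7.298) [heading=17, draw]
    -- iteration 4/4 --
    RT 326: heading 17 -> 51
    RT 83: heading 51 -> 328
    FD 10.6: (-2.752,7.298) -> (6.237,1.681) [heading=328, draw]
  ]
]
Final: pos=(6.237,1.681), heading=328, 12 segment(s) drawn

Segment lengths:
  seg 1: (0,0) -> (12.3,0), length = 12.3
  seg 2: (12.3,0) -> (22.7,0), length = 10.4
  seg 3: (22.7,0) -> (29.654,-8), length = 10.6
  seg 4: (29.654,-8) -> (28.179,-18.497), length = 10.6
  seg 5: (28.179,-18.497) -> (19.289,-24.27), length = 10.6
  seg 6: (19.289,-24.27) -> (9.1,-21.348), length = 10.6
  seg 7: (9.1,-21.348) -> (-2.724,-17.958), length = 12.3
  seg 8: (-2.724,-17.958) -> (-12.721,-15.091), length = 10.4
  seg 9: (-12.721,-15.091) -> (-17.201,-5.484), length = 10.6
  seg 10: (-17.201,-5.484) -> (-12.889,4.199), length = 10.6
  seg 11: (-12.889,4.199) -> (-2.752,7.298), length = 10.6
  seg 12: (-2.752,7.298) -> (6.237,1.681), length = 10.6
Total = 130.2

Answer: 130.2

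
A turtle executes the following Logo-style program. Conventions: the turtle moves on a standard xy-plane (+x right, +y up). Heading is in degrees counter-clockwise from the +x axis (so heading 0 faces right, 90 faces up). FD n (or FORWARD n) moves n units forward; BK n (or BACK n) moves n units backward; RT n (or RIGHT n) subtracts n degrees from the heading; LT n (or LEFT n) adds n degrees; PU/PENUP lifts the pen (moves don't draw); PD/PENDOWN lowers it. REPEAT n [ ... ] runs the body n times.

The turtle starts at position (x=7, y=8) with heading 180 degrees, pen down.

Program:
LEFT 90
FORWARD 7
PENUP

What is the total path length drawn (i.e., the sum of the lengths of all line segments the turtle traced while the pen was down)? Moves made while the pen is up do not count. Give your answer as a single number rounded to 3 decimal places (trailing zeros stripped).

Answer: 7

Derivation:
Executing turtle program step by step:
Start: pos=(7,8), heading=180, pen down
LT 90: heading 180 -> 270
FD 7: (7,8) -> (7,1) [heading=270, draw]
PU: pen up
Final: pos=(7,1), heading=270, 1 segment(s) drawn

Segment lengths:
  seg 1: (7,8) -> (7,1), length = 7
Total = 7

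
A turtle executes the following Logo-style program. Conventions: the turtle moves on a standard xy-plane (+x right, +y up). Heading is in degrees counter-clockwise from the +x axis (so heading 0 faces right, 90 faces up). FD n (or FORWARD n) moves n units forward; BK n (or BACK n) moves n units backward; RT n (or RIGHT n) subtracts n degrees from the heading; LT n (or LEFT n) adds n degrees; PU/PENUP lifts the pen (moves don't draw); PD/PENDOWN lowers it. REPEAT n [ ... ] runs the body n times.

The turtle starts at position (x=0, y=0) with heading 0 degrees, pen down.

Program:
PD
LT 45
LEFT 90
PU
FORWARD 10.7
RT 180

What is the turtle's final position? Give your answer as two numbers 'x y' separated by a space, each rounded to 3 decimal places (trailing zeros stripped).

Executing turtle program step by step:
Start: pos=(0,0), heading=0, pen down
PD: pen down
LT 45: heading 0 -> 45
LT 90: heading 45 -> 135
PU: pen up
FD 10.7: (0,0) -> (-7.566,7.566) [heading=135, move]
RT 180: heading 135 -> 315
Final: pos=(-7.566,7.566), heading=315, 0 segment(s) drawn

Answer: -7.566 7.566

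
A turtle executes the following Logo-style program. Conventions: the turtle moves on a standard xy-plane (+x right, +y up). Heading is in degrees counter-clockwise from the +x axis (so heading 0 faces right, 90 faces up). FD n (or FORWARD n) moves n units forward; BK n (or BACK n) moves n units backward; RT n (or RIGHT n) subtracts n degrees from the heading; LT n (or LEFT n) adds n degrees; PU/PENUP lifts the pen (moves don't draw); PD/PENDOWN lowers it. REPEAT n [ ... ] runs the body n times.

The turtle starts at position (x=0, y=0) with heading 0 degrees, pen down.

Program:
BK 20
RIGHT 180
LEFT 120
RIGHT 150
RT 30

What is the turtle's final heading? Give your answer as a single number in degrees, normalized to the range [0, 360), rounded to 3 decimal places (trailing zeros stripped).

Answer: 120

Derivation:
Executing turtle program step by step:
Start: pos=(0,0), heading=0, pen down
BK 20: (0,0) -> (-20,0) [heading=0, draw]
RT 180: heading 0 -> 180
LT 120: heading 180 -> 300
RT 150: heading 300 -> 150
RT 30: heading 150 -> 120
Final: pos=(-20,0), heading=120, 1 segment(s) drawn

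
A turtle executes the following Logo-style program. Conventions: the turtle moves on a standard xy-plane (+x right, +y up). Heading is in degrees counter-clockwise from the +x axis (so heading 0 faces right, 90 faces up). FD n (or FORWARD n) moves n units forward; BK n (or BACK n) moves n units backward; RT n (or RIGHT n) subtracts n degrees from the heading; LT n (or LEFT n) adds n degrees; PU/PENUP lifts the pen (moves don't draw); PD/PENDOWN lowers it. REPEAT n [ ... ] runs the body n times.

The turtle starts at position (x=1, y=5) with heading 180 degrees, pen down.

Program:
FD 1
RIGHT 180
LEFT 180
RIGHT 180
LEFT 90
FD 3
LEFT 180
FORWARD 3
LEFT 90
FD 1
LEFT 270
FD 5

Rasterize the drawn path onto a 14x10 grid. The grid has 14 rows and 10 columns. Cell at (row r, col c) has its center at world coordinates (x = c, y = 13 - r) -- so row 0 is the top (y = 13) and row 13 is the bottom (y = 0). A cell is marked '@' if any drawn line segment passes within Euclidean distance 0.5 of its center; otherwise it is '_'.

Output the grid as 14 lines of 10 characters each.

Segment 0: (1,5) -> (0,5)
Segment 1: (0,5) -> (0,8)
Segment 2: (0,8) -> (-0,5)
Segment 3: (-0,5) -> (1,5)
Segment 4: (1,5) -> (1,0)

Answer: __________
__________
__________
__________
__________
@_________
@_________
@_________
@@________
_@________
_@________
_@________
_@________
_@________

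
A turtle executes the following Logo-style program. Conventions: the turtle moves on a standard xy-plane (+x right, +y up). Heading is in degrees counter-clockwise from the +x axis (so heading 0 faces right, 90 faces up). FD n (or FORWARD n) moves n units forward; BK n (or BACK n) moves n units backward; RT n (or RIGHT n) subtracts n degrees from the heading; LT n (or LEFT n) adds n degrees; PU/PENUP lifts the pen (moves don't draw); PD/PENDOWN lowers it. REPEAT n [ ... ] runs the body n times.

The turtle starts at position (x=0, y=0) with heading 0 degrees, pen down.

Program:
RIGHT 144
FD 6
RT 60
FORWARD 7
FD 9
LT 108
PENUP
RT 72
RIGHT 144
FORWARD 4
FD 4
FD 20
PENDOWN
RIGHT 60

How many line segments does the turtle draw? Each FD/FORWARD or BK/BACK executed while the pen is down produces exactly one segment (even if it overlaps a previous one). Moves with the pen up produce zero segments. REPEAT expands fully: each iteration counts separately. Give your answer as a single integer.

Answer: 3

Derivation:
Executing turtle program step by step:
Start: pos=(0,0), heading=0, pen down
RT 144: heading 0 -> 216
FD 6: (0,0) -> (-4.854,-3.527) [heading=216, draw]
RT 60: heading 216 -> 156
FD 7: (-4.854,-3.527) -> (-11.249,-0.68) [heading=156, draw]
FD 9: (-11.249,-0.68) -> (-19.471,2.981) [heading=156, draw]
LT 108: heading 156 -> 264
PU: pen up
RT 72: heading 264 -> 192
RT 144: heading 192 -> 48
FD 4: (-19.471,2.981) -> (-16.794,5.954) [heading=48, move]
FD 4: (-16.794,5.954) -> (-14.118,8.926) [heading=48, move]
FD 20: (-14.118,8.926) -> (-0.735,23.789) [heading=48, move]
PD: pen down
RT 60: heading 48 -> 348
Final: pos=(-0.735,23.789), heading=348, 3 segment(s) drawn
Segments drawn: 3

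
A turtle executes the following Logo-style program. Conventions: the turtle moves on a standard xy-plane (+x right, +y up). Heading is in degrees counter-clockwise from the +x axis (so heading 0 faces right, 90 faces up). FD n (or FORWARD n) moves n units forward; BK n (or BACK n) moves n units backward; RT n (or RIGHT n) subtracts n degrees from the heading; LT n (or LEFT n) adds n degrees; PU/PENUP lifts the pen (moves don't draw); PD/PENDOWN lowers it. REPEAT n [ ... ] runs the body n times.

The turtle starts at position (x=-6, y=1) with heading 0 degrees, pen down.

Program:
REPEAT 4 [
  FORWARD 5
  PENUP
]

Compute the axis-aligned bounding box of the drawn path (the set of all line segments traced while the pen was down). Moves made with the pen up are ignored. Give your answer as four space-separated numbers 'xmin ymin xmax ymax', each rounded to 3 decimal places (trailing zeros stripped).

Answer: -6 1 -1 1

Derivation:
Executing turtle program step by step:
Start: pos=(-6,1), heading=0, pen down
REPEAT 4 [
  -- iteration 1/4 --
  FD 5: (-6,1) -> (-1,1) [heading=0, draw]
  PU: pen up
  -- iteration 2/4 --
  FD 5: (-1,1) -> (4,1) [heading=0, move]
  PU: pen up
  -- iteration 3/4 --
  FD 5: (4,1) -> (9,1) [heading=0, move]
  PU: pen up
  -- iteration 4/4 --
  FD 5: (9,1) -> (14,1) [heading=0, move]
  PU: pen up
]
Final: pos=(14,1), heading=0, 1 segment(s) drawn

Segment endpoints: x in {-6, -1}, y in {1}
xmin=-6, ymin=1, xmax=-1, ymax=1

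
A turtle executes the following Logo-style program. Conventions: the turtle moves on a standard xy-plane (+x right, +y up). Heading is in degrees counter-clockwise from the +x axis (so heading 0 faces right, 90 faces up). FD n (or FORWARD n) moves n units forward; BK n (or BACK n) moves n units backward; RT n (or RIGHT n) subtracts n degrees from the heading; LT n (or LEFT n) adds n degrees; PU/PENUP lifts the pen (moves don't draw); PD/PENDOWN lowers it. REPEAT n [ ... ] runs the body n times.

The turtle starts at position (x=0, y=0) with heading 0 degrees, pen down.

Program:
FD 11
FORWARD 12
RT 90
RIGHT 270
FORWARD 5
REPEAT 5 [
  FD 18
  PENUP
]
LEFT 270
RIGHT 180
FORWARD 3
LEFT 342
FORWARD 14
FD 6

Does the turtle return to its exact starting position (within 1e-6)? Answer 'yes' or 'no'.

Answer: no

Derivation:
Executing turtle program step by step:
Start: pos=(0,0), heading=0, pen down
FD 11: (0,0) -> (11,0) [heading=0, draw]
FD 12: (11,0) -> (23,0) [heading=0, draw]
RT 90: heading 0 -> 270
RT 270: heading 270 -> 0
FD 5: (23,0) -> (28,0) [heading=0, draw]
REPEAT 5 [
  -- iteration 1/5 --
  FD 18: (28,0) -> (46,0) [heading=0, draw]
  PU: pen up
  -- iteration 2/5 --
  FD 18: (46,0) -> (64,0) [heading=0, move]
  PU: pen up
  -- iteration 3/5 --
  FD 18: (64,0) -> (82,0) [heading=0, move]
  PU: pen up
  -- iteration 4/5 --
  FD 18: (82,0) -> (100,0) [heading=0, move]
  PU: pen up
  -- iteration 5/5 --
  FD 18: (100,0) -> (118,0) [heading=0, move]
  PU: pen up
]
LT 270: heading 0 -> 270
RT 180: heading 270 -> 90
FD 3: (118,0) -> (118,3) [heading=90, move]
LT 342: heading 90 -> 72
FD 14: (118,3) -> (122.326,16.315) [heading=72, move]
FD 6: (122.326,16.315) -> (124.18,22.021) [heading=72, move]
Final: pos=(124.18,22.021), heading=72, 4 segment(s) drawn

Start position: (0, 0)
Final position: (124.18, 22.021)
Distance = 126.118; >= 1e-6 -> NOT closed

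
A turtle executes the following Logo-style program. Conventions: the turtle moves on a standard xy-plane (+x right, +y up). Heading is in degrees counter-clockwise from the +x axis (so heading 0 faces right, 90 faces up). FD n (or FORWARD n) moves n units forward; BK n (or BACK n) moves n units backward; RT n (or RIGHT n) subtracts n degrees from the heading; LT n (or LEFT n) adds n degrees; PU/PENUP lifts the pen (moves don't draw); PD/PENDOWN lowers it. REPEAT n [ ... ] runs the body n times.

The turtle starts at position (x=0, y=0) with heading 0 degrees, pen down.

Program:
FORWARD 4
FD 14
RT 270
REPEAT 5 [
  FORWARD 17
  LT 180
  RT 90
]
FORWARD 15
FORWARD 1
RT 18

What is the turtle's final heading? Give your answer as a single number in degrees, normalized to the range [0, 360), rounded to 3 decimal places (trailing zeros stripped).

Executing turtle program step by step:
Start: pos=(0,0), heading=0, pen down
FD 4: (0,0) -> (4,0) [heading=0, draw]
FD 14: (4,0) -> (18,0) [heading=0, draw]
RT 270: heading 0 -> 90
REPEAT 5 [
  -- iteration 1/5 --
  FD 17: (18,0) -> (18,17) [heading=90, draw]
  LT 180: heading 90 -> 270
  RT 90: heading 270 -> 180
  -- iteration 2/5 --
  FD 17: (18,17) -> (1,17) [heading=180, draw]
  LT 180: heading 180 -> 0
  RT 90: heading 0 -> 270
  -- iteration 3/5 --
  FD 17: (1,17) -> (1,0) [heading=270, draw]
  LT 180: heading 270 -> 90
  RT 90: heading 90 -> 0
  -- iteration 4/5 --
  FD 17: (1,0) -> (18,0) [heading=0, draw]
  LT 180: heading 0 -> 180
  RT 90: heading 180 -> 90
  -- iteration 5/5 --
  FD 17: (18,0) -> (18,17) [heading=90, draw]
  LT 180: heading 90 -> 270
  RT 90: heading 270 -> 180
]
FD 15: (18,17) -> (3,17) [heading=180, draw]
FD 1: (3,17) -> (2,17) [heading=180, draw]
RT 18: heading 180 -> 162
Final: pos=(2,17), heading=162, 9 segment(s) drawn

Answer: 162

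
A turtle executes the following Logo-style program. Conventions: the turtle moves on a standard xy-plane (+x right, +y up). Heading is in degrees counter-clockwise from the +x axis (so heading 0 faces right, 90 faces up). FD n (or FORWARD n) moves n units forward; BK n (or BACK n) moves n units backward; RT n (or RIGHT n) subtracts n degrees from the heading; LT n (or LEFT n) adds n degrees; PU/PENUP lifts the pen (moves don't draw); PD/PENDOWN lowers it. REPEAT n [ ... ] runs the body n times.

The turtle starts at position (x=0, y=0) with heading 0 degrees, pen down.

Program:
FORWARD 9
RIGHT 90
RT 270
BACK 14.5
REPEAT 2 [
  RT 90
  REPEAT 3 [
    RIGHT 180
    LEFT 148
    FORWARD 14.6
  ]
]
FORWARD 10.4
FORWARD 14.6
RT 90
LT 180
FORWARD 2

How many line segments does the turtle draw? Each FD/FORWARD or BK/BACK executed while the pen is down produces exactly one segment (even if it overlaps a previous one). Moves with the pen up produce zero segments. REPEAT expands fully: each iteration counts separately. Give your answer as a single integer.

Answer: 11

Derivation:
Executing turtle program step by step:
Start: pos=(0,0), heading=0, pen down
FD 9: (0,0) -> (9,0) [heading=0, draw]
RT 90: heading 0 -> 270
RT 270: heading 270 -> 0
BK 14.5: (9,0) -> (-5.5,0) [heading=0, draw]
REPEAT 2 [
  -- iteration 1/2 --
  RT 90: heading 0 -> 270
  REPEAT 3 [
    -- iteration 1/3 --
    RT 180: heading 270 -> 90
    LT 148: heading 90 -> 238
    FD 14.6: (-5.5,0) -> (-13.237,-12.382) [heading=238, draw]
    -- iteration 2/3 --
    RT 180: heading 238 -> 58
    LT 148: heading 58 -> 206
    FD 14.6: (-13.237,-12.382) -> (-26.359,-18.782) [heading=206, draw]
    -- iteration 3/3 --
    RT 180: heading 206 -> 26
    LT 148: heading 26 -> 174
    FD 14.6: (-26.359,-18.782) -> (-40.879,-17.256) [heading=174, draw]
  ]
  -- iteration 2/2 --
  RT 90: heading 174 -> 84
  REPEAT 3 [
    -- iteration 1/3 --
    RT 180: heading 84 -> 264
    LT 148: heading 264 -> 52
    FD 14.6: (-40.879,-17.256) -> (-31.891,-5.751) [heading=52, draw]
    -- iteration 2/3 --
    RT 180: heading 52 -> 232
    LT 148: heading 232 -> 20
    FD 14.6: (-31.891,-5.751) -> (-18.171,-0.757) [heading=20, draw]
    -- iteration 3/3 --
    RT 180: heading 20 -> 200
    LT 148: heading 200 -> 348
    FD 14.6: (-18.171,-0.757) -> (-3.89,-3.793) [heading=348, draw]
  ]
]
FD 10.4: (-3.89,-3.793) -> (6.283,-5.955) [heading=348, draw]
FD 14.6: (6.283,-5.955) -> (20.564,-8.99) [heading=348, draw]
RT 90: heading 348 -> 258
LT 180: heading 258 -> 78
FD 2: (20.564,-8.99) -> (20.979,-7.034) [heading=78, draw]
Final: pos=(20.979,-7.034), heading=78, 11 segment(s) drawn
Segments drawn: 11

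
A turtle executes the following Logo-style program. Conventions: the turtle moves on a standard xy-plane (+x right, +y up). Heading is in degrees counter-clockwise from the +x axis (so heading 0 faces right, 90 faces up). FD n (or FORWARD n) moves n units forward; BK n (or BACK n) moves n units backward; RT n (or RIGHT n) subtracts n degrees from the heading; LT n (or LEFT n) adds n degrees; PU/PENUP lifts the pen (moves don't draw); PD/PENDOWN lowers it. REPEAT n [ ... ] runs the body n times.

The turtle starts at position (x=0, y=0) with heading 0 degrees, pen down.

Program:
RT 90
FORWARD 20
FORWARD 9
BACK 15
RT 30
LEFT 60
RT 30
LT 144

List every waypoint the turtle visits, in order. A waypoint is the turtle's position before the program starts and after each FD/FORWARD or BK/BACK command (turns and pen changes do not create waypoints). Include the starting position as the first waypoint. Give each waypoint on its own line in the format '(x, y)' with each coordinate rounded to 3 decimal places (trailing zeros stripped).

Answer: (0, 0)
(0, -20)
(0, -29)
(0, -14)

Derivation:
Executing turtle program step by step:
Start: pos=(0,0), heading=0, pen down
RT 90: heading 0 -> 270
FD 20: (0,0) -> (0,-20) [heading=270, draw]
FD 9: (0,-20) -> (0,-29) [heading=270, draw]
BK 15: (0,-29) -> (0,-14) [heading=270, draw]
RT 30: heading 270 -> 240
LT 60: heading 240 -> 300
RT 30: heading 300 -> 270
LT 144: heading 270 -> 54
Final: pos=(0,-14), heading=54, 3 segment(s) drawn
Waypoints (4 total):
(0, 0)
(0, -20)
(0, -29)
(0, -14)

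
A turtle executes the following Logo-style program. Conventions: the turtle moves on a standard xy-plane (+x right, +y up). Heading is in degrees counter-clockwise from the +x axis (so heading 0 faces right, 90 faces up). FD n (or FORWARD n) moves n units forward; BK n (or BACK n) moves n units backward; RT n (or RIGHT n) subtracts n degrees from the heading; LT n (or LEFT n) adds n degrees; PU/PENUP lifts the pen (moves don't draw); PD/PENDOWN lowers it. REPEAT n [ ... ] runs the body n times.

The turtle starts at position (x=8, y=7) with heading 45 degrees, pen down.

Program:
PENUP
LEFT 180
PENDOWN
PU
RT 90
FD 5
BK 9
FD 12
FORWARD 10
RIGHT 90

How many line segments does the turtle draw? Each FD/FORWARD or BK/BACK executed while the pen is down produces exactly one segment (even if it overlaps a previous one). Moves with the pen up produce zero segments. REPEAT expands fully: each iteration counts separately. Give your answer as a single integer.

Executing turtle program step by step:
Start: pos=(8,7), heading=45, pen down
PU: pen up
LT 180: heading 45 -> 225
PD: pen down
PU: pen up
RT 90: heading 225 -> 135
FD 5: (8,7) -> (4.464,10.536) [heading=135, move]
BK 9: (4.464,10.536) -> (10.828,4.172) [heading=135, move]
FD 12: (10.828,4.172) -> (2.343,12.657) [heading=135, move]
FD 10: (2.343,12.657) -> (-4.728,19.728) [heading=135, move]
RT 90: heading 135 -> 45
Final: pos=(-4.728,19.728), heading=45, 0 segment(s) drawn
Segments drawn: 0

Answer: 0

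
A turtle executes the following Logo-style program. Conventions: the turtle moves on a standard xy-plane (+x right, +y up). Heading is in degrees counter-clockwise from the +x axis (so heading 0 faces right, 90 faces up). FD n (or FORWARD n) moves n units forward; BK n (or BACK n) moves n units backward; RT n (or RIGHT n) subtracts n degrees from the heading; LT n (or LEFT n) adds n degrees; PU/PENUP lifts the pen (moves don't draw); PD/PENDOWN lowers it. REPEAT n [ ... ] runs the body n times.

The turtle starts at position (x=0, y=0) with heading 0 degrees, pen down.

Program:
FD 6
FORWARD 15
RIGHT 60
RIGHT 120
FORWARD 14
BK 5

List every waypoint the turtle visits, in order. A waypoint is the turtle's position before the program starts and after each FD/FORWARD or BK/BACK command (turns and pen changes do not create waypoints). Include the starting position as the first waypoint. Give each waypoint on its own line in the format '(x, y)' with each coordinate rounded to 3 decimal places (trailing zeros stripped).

Executing turtle program step by step:
Start: pos=(0,0), heading=0, pen down
FD 6: (0,0) -> (6,0) [heading=0, draw]
FD 15: (6,0) -> (21,0) [heading=0, draw]
RT 60: heading 0 -> 300
RT 120: heading 300 -> 180
FD 14: (21,0) -> (7,0) [heading=180, draw]
BK 5: (7,0) -> (12,0) [heading=180, draw]
Final: pos=(12,0), heading=180, 4 segment(s) drawn
Waypoints (5 total):
(0, 0)
(6, 0)
(21, 0)
(7, 0)
(12, 0)

Answer: (0, 0)
(6, 0)
(21, 0)
(7, 0)
(12, 0)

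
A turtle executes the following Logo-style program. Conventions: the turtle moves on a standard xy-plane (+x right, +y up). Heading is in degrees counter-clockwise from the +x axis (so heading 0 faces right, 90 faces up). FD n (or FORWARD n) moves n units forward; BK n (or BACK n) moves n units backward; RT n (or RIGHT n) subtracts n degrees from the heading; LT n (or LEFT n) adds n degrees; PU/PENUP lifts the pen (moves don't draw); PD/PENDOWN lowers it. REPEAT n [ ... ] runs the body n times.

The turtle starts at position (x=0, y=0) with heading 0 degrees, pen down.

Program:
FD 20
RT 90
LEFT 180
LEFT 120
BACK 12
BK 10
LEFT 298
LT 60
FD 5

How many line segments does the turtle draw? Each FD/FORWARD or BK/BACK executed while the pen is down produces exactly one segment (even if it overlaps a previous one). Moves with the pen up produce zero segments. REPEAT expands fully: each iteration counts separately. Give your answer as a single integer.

Executing turtle program step by step:
Start: pos=(0,0), heading=0, pen down
FD 20: (0,0) -> (20,0) [heading=0, draw]
RT 90: heading 0 -> 270
LT 180: heading 270 -> 90
LT 120: heading 90 -> 210
BK 12: (20,0) -> (30.392,6) [heading=210, draw]
BK 10: (30.392,6) -> (39.053,11) [heading=210, draw]
LT 298: heading 210 -> 148
LT 60: heading 148 -> 208
FD 5: (39.053,11) -> (34.638,8.653) [heading=208, draw]
Final: pos=(34.638,8.653), heading=208, 4 segment(s) drawn
Segments drawn: 4

Answer: 4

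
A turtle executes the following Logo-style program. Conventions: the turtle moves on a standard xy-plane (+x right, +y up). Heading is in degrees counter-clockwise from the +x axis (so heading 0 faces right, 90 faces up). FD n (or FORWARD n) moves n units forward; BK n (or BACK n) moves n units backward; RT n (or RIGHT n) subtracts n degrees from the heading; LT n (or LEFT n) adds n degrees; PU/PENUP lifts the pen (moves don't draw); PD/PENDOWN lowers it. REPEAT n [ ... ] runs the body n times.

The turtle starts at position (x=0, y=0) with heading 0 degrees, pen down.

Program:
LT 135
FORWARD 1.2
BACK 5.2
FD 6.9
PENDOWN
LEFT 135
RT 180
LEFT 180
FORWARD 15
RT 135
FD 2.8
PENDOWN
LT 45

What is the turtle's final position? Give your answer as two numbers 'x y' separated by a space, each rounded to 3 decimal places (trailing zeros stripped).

Answer: -4.031 -10.969

Derivation:
Executing turtle program step by step:
Start: pos=(0,0), heading=0, pen down
LT 135: heading 0 -> 135
FD 1.2: (0,0) -> (-0.849,0.849) [heading=135, draw]
BK 5.2: (-0.849,0.849) -> (2.828,-2.828) [heading=135, draw]
FD 6.9: (2.828,-2.828) -> (-2.051,2.051) [heading=135, draw]
PD: pen down
LT 135: heading 135 -> 270
RT 180: heading 270 -> 90
LT 180: heading 90 -> 270
FD 15: (-2.051,2.051) -> (-2.051,-12.949) [heading=270, draw]
RT 135: heading 270 -> 135
FD 2.8: (-2.051,-12.949) -> (-4.031,-10.969) [heading=135, draw]
PD: pen down
LT 45: heading 135 -> 180
Final: pos=(-4.031,-10.969), heading=180, 5 segment(s) drawn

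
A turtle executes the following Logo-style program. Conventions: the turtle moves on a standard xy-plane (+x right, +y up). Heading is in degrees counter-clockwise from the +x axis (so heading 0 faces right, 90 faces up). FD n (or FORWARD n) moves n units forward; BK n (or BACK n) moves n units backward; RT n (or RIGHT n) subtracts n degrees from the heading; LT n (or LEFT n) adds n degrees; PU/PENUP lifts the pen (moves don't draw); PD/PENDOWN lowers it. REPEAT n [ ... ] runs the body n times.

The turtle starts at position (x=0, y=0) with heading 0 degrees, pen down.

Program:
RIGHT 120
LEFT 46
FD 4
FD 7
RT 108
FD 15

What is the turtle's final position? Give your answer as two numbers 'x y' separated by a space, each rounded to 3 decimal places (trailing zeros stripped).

Answer: -11.959 -10.05

Derivation:
Executing turtle program step by step:
Start: pos=(0,0), heading=0, pen down
RT 120: heading 0 -> 240
LT 46: heading 240 -> 286
FD 4: (0,0) -> (1.103,-3.845) [heading=286, draw]
FD 7: (1.103,-3.845) -> (3.032,-10.574) [heading=286, draw]
RT 108: heading 286 -> 178
FD 15: (3.032,-10.574) -> (-11.959,-10.05) [heading=178, draw]
Final: pos=(-11.959,-10.05), heading=178, 3 segment(s) drawn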